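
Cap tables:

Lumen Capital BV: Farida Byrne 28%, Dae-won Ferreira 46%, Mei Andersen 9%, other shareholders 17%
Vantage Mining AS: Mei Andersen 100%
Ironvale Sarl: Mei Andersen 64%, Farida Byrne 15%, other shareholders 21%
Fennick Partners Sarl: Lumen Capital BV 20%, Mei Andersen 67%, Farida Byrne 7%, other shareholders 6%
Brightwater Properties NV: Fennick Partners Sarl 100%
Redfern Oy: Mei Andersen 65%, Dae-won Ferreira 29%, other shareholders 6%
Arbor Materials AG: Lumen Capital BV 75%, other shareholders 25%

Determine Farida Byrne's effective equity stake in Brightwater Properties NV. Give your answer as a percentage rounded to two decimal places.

12.60%

Farida reaches Brightwater along 2 paths.
Via Lumen → Fennick: 28% × 20% × 100% = 5.6%.
Via Fennick: 7% × 100% = 7%.
Total: 5.6% + 7% = 12.6%.
Rounded: 12.60%.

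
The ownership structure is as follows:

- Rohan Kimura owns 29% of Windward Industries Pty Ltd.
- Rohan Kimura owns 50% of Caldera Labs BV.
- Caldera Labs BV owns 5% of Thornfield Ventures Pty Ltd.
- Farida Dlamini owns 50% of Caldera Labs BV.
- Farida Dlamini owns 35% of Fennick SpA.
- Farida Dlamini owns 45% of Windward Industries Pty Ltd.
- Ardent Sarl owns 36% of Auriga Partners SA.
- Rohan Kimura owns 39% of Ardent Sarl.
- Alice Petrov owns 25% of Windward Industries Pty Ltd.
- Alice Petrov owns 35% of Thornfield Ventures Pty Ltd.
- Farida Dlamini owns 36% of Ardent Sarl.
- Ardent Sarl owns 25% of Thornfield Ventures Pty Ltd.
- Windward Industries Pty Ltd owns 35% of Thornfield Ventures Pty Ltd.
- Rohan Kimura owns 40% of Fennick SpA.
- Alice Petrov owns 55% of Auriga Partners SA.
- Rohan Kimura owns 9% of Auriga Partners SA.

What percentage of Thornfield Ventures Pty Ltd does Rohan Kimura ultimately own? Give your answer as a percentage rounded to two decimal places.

Rohan reaches Thornfield along 3 paths.
Via Ardent: 39% × 25% = 9.75%.
Via Windward: 29% × 35% = 10.15%.
Via Caldera: 50% × 5% = 2.5%.
Total: 9.75% + 10.15% + 2.5% = 22.4%.
Rounded: 22.40%.

22.40%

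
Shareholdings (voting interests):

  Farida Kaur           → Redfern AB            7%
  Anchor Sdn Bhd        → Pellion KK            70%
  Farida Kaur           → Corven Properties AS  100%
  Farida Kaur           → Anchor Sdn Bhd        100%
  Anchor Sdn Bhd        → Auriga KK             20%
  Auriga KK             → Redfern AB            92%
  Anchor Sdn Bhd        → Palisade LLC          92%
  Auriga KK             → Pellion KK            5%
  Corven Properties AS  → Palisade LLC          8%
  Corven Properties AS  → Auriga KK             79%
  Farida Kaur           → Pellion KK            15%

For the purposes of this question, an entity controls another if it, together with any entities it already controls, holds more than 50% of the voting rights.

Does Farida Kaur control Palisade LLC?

Farida holds 100% of Corven, so Farida controls Corven.
Farida holds 100% of Anchor, so Farida controls Anchor.
Corven and Anchor together hold 8% + 92% = 100% of Palisade, so Farida controls Palisade.

Yes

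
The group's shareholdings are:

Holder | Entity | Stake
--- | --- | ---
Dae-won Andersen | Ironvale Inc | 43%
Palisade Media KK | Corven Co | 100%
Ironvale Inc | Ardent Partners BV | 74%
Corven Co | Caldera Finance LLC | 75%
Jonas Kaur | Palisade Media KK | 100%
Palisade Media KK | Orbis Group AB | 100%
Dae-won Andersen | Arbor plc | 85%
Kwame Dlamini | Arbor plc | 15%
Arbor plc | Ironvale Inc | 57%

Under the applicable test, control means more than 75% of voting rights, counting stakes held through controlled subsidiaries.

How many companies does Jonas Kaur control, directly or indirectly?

Jonas holds 100% of Palisade, so Jonas controls Palisade.
Palisade holds 100% of Orbis, so Jonas controls Orbis.
Palisade holds 100% of Corven, so Jonas controls Corven.
No other company's threshold is met.
Jonas controls 3 companies.

3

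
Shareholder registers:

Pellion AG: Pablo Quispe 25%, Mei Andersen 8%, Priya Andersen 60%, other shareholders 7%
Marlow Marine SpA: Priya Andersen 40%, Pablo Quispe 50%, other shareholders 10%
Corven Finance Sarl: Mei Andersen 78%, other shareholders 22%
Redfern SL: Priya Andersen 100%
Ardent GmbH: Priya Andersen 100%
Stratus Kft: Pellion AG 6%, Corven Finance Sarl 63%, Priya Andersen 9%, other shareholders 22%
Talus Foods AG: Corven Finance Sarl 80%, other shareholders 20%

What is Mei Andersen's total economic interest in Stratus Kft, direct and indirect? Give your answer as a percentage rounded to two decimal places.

49.62%

Mei reaches Stratus along 2 paths.
Via Pellion: 8% × 6% = 0.48%.
Via Corven: 78% × 63% = 49.14%.
Total: 0.48% + 49.14% = 49.62%.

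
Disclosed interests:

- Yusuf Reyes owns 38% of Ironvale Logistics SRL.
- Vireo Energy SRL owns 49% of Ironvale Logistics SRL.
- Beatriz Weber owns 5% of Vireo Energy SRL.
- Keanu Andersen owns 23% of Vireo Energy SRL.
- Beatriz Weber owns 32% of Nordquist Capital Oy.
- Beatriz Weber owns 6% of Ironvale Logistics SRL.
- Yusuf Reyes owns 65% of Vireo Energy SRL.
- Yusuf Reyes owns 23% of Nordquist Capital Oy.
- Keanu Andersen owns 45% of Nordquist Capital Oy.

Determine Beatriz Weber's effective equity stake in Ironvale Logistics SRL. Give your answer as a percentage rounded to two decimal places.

Beatriz reaches Ironvale along 2 paths.
Via Vireo: 5% × 49% = 2.45%.
Direct stake: 6% = 6%.
Total: 2.45% + 6% = 8.45%.

8.45%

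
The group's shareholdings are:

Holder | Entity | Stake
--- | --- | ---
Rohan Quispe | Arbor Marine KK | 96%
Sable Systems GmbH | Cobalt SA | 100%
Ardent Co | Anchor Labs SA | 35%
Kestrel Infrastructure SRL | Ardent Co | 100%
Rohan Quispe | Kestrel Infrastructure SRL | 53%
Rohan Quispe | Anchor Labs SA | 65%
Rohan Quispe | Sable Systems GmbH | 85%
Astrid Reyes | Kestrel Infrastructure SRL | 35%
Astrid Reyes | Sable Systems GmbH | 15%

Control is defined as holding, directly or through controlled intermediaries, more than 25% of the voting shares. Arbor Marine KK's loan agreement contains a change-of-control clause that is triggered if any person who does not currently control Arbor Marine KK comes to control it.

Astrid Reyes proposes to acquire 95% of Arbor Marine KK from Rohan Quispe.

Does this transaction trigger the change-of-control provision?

The purchase adds only to Astrid's holdings (Rohan's stake shrinks), so Astrid is the only person who could newly come to control Arbor.
Astrid holds 35% of Kestrel, so Astrid controls Kestrel.
Kestrel holds 100% of Ardent, so Astrid controls Ardent.
Ardent holds 35% of Anchor, so Astrid controls Anchor.
Neither Astrid nor any entity Astrid controls holds any voting interest in Arbor.
So before the transaction, Astrid does not control Arbor.
After the purchase, Astrid holds 95% of Arbor directly, and Rohan's stake falls to 1%.
Astrid holds 95% of Arbor, so Astrid controls Arbor.
Astrid did not control Arbor before and does after, so the clause is triggered.

Yes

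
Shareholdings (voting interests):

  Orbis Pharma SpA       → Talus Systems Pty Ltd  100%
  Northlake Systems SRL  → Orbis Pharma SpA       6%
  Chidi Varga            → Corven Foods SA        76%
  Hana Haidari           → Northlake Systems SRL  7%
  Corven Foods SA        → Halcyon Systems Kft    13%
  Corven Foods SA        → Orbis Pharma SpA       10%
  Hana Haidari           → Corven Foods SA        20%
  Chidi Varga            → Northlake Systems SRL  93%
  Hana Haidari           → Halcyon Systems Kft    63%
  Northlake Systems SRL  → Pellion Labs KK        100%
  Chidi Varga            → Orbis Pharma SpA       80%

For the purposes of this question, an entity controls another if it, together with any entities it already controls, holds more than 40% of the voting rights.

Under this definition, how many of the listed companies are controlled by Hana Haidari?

1

Hana holds 63% of Halcyon, so Hana controls Halcyon.
No other company's threshold is met.
Hana controls 1 company.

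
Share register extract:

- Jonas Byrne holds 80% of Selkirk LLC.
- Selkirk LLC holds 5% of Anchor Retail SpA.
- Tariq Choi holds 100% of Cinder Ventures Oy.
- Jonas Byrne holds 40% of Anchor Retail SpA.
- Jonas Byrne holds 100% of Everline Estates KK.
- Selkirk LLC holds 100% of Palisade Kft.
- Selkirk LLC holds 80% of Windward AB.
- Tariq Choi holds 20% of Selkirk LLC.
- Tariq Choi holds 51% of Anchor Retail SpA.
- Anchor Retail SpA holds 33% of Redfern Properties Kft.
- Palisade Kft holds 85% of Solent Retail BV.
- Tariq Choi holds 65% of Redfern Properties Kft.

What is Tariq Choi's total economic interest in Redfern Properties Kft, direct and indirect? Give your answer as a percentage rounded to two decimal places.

82.16%

Tariq reaches Redfern along 3 paths.
Via Anchor: 51% × 33% = 16.83%.
Via Selkirk → Anchor: 20% × 5% × 33% = 0.33%.
Direct stake: 65% = 65%.
Total: 16.83% + 0.33% + 65% = 82.16%.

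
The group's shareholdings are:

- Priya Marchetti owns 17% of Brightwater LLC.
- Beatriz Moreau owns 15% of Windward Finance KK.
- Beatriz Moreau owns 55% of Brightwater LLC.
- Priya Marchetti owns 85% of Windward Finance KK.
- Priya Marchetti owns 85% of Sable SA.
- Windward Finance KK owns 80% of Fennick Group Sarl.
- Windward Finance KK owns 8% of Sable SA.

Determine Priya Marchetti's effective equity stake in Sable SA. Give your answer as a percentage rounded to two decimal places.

Priya reaches Sable along 2 paths.
Direct stake: 85% = 85%.
Via Windward: 85% × 8% = 6.8%.
Total: 85% + 6.8% = 91.8%.
Rounded: 91.80%.

91.80%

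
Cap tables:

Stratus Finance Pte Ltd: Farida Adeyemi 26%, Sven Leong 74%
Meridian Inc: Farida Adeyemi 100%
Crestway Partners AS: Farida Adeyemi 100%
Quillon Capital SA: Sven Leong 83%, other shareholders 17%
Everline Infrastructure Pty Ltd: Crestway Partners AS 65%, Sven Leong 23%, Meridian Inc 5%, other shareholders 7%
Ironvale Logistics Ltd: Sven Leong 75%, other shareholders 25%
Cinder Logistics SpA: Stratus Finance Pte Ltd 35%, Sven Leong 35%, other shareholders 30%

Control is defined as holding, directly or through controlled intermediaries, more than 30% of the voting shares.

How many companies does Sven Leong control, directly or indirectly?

4

Sven holds 74% of Stratus, so Sven controls Stratus.
Sven holds 83% of Quillon, so Sven controls Quillon.
Sven holds 75% of Ironvale, so Sven controls Ironvale.
Stratus and Sven together hold 35% + 35% = 70% of Cinder, so Sven controls Cinder.
No other company's threshold is met.
Sven controls 4 companies.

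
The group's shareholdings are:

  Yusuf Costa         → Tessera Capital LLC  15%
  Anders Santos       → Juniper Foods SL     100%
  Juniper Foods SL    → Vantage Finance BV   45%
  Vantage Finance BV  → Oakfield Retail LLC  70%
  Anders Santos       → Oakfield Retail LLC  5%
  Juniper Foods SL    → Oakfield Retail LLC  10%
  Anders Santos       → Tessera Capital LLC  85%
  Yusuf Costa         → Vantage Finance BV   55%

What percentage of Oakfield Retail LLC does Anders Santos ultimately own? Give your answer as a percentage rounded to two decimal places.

Anders reaches Oakfield along 3 paths.
Via Juniper → Vantage: 100% × 45% × 70% = 31.5%.
Direct stake: 5% = 5%.
Via Juniper: 100% × 10% = 10%.
Total: 31.5% + 5% + 10% = 46.5%.
Rounded: 46.50%.

46.50%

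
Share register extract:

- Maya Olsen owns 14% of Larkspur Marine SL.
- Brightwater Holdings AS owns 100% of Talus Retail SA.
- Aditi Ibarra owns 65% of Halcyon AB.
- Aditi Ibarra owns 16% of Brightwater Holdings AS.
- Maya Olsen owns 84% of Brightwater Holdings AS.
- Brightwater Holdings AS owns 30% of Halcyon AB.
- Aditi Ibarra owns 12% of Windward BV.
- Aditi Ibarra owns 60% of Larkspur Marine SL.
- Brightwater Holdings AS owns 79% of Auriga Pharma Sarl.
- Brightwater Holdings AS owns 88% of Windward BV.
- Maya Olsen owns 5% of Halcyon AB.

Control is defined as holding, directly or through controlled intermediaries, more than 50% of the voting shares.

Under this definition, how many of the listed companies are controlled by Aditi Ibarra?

Aditi holds 65% of Halcyon, so Aditi controls Halcyon.
Aditi holds 60% of Larkspur, so Aditi controls Larkspur.
No other company's threshold is met.
Aditi controls 2 companies.

2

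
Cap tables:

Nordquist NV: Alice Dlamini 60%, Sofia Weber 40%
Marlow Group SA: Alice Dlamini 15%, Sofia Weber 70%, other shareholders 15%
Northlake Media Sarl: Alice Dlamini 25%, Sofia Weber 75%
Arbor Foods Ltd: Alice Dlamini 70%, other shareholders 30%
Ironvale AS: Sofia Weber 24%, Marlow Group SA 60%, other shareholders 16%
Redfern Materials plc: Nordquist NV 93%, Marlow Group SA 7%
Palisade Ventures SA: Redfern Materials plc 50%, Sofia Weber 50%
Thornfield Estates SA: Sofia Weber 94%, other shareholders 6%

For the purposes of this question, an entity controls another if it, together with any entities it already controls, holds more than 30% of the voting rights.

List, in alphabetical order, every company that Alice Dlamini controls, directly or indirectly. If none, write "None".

Arbor Foods Ltd, Nordquist NV, Palisade Ventures SA, Redfern Materials plc

Alice holds 60% of Nordquist, so Alice controls Nordquist.
Alice holds 70% of Arbor, so Alice controls Arbor.
Nordquist holds 93% of Redfern, so Alice controls Redfern.
Redfern holds 50% of Palisade, so Alice controls Palisade.
No other company's threshold is met.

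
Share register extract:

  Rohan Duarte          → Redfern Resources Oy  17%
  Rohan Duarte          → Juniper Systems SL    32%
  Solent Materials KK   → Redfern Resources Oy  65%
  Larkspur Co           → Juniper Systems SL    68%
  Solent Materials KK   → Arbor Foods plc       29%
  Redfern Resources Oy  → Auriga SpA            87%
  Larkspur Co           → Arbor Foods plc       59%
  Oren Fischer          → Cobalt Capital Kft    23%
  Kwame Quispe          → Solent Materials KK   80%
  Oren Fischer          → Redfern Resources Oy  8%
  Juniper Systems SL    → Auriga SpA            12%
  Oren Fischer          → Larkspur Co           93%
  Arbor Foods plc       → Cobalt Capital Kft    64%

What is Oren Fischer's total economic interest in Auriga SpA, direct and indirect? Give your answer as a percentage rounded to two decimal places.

14.55%

Oren reaches Auriga along 2 paths.
Via Redfern: 8% × 87% = 6.96%.
Via Larkspur → Juniper: 93% × 68% × 12% = 7.5888%.
Total: 6.96% + 7.5888% = 14.5488%.
Rounded: 14.55%.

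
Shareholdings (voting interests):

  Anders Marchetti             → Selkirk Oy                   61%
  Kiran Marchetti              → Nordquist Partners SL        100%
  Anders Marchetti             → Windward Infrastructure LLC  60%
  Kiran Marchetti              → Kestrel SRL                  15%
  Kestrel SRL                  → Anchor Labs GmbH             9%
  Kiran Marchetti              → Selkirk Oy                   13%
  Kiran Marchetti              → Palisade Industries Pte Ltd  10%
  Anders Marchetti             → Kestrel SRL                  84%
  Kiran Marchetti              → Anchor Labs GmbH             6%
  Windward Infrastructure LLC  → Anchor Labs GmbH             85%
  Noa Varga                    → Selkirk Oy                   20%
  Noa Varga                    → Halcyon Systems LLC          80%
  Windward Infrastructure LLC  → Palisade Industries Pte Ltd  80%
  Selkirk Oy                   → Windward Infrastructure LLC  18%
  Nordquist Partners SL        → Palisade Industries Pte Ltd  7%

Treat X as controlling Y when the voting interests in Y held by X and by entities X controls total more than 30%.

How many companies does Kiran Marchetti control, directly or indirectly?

Kiran holds 100% of Nordquist, so Kiran controls Nordquist.
No other company's threshold is met.
Kiran controls 1 company.

1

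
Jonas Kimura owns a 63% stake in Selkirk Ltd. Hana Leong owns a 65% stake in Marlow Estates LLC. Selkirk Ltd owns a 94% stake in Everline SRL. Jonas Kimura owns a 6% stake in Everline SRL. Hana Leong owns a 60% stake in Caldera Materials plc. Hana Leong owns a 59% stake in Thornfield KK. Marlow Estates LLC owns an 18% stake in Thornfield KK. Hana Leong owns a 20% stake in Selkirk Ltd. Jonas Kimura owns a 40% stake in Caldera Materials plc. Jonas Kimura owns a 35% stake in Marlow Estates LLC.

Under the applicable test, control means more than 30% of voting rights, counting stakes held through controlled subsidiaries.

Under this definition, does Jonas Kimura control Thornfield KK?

No

Jonas holds 63% of Selkirk, so Jonas controls Selkirk.
Jonas holds 40% of Caldera, so Jonas controls Caldera.
Jonas holds 35% of Marlow, so Jonas controls Marlow.
Jonas and Selkirk together hold 6% + 94% = 100% of Everline, so Jonas controls Everline.
In Thornfield, Jonas's side holds only 18%, not > 30%.
So Jonas does not control Thornfield.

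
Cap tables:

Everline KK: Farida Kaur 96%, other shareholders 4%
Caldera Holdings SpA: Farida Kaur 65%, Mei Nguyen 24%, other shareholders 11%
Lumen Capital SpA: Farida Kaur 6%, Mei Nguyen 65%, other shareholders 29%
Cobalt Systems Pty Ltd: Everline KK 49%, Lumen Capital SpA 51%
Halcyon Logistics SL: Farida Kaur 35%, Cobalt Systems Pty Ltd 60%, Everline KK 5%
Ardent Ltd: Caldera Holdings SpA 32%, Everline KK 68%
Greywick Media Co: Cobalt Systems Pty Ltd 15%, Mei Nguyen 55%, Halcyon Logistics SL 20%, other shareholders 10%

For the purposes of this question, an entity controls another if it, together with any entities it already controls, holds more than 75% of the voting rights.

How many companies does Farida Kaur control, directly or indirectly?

1

Farida holds 96% of Everline, so Farida controls Everline.
No other company's threshold is met.
Farida controls 1 company.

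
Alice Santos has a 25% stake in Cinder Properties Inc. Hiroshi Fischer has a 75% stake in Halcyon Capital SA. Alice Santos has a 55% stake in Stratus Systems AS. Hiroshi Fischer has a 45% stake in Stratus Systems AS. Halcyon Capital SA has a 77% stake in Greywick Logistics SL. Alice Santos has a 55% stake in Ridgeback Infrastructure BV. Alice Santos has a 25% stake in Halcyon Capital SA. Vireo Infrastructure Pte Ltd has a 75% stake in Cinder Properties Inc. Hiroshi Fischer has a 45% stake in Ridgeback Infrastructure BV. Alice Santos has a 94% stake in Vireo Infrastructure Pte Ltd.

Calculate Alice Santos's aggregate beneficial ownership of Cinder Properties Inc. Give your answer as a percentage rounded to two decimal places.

95.50%

Alice reaches Cinder along 2 paths.
Direct stake: 25% = 25%.
Via Vireo: 94% × 75% = 70.5%.
Total: 25% + 70.5% = 95.5%.
Rounded: 95.50%.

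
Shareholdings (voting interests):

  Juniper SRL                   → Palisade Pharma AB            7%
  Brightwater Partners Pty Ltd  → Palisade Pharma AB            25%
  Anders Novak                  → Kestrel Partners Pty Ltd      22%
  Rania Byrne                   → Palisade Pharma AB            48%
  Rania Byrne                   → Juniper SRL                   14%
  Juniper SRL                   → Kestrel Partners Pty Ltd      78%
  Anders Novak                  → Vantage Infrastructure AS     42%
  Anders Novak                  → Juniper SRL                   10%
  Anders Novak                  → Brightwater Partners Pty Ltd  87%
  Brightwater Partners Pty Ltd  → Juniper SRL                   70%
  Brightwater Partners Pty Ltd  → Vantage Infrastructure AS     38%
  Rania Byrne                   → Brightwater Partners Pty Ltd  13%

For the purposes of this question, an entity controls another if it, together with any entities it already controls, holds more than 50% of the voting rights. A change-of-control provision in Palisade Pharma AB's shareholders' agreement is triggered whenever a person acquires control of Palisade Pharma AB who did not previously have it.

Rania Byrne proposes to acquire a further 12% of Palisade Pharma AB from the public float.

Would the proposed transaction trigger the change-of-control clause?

Yes

The purchase changes only Rania's holdings, so Rania is the only person who could newly come to control Palisade.
Rania's largest direct stake is 48% in Palisade, which does not meet the threshold, so Rania controls no company.
In Palisade, Rania's side holds only 48%, not > 50%.
So before the transaction, Rania does not control Palisade.
After the purchase, Rania's direct stake in Palisade rises to 48% + 12% = 60%.
Rania holds 60% of Palisade, so Rania controls Palisade.
Rania did not control Palisade before and does after, so the clause is triggered.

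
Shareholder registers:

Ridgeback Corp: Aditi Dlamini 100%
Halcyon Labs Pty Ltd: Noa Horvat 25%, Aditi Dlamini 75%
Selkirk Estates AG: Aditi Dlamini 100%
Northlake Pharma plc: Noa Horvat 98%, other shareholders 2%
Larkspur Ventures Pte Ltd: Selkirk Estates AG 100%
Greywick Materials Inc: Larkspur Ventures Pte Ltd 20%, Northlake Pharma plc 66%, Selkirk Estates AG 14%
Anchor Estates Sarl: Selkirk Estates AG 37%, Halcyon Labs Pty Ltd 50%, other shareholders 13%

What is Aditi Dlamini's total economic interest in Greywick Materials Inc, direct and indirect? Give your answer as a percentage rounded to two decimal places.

34.00%

Aditi reaches Greywick along 2 paths.
Via Selkirk → Larkspur: 100% × 100% × 20% = 20%.
Via Selkirk: 100% × 14% = 14%.
Total: 20% + 14% = 34%.
Rounded: 34.00%.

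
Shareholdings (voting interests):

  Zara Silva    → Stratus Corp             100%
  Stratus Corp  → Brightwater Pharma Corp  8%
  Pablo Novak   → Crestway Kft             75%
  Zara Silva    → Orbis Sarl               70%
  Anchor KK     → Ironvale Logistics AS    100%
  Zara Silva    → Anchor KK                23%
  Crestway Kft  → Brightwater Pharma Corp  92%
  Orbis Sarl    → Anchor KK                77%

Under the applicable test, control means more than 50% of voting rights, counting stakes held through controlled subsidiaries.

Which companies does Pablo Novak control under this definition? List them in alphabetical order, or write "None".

Brightwater Pharma Corp, Crestway Kft

Pablo holds 75% of Crestway, so Pablo controls Crestway.
Crestway holds 92% of Brightwater, so Pablo controls Brightwater.
No other company's threshold is met.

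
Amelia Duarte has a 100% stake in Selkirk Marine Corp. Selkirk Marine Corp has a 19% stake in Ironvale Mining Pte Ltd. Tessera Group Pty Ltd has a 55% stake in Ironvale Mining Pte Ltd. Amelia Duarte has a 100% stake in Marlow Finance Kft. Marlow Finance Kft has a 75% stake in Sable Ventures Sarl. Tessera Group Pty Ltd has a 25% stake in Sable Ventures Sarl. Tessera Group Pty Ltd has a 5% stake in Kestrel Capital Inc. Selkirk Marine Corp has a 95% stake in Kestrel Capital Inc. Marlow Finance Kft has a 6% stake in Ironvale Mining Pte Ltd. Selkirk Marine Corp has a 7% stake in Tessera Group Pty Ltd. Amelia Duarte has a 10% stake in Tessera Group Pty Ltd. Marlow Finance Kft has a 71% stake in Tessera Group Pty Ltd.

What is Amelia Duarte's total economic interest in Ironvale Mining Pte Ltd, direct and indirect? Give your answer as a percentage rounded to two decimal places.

Amelia reaches Ironvale along 5 paths.
Via Marlow → Tessera: 100% × 71% × 55% = 39.05%.
Via Tessera: 10% × 55% = 5.5%.
Via Selkirk → Tessera: 100% × 7% × 55% = 3.85%.
Via Selkirk: 100% × 19% = 19%.
Via Marlow: 100% × 6% = 6%.
Total: 39.05% + 5.5% + 3.85% + 19% + 6% = 73.4%.
Rounded: 73.40%.

73.40%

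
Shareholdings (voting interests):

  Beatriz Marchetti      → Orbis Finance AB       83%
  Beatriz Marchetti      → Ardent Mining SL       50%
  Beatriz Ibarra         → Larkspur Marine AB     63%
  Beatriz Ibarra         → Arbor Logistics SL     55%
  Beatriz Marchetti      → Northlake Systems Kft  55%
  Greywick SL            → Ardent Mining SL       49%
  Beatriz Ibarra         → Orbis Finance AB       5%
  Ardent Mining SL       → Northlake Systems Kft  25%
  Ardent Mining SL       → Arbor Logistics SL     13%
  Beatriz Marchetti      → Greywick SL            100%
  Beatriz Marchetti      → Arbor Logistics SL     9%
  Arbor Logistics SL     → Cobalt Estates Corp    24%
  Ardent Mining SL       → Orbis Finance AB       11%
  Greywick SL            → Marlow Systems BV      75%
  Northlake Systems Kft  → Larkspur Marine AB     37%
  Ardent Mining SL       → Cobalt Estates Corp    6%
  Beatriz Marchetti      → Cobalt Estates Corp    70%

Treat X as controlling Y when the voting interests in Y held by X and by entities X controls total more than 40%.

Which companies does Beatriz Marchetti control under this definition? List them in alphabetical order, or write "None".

Ardent Mining SL, Cobalt Estates Corp, Greywick SL, Marlow Systems BV, Northlake Systems Kft, Orbis Finance AB

Beatriz Marchetti holds 100% of Greywick, so Beatriz Marchetti controls Greywick.
Beatriz Marchetti and Greywick together hold 50% + 49% = 99% of Ardent, so Beatriz Marchetti controls Ardent.
Ardent and Beatriz Marchetti together hold 11% + 83% = 94% of Orbis, so Beatriz Marchetti controls Orbis.
Beatriz Marchetti and Ardent together hold 55% + 25% = 80% of Northlake, so Beatriz Marchetti controls Northlake.
Beatriz Marchetti and Ardent together hold 70% + 6% = 76% of Cobalt, so Beatriz Marchetti controls Cobalt.
Greywick holds 75% of Marlow, so Beatriz Marchetti controls Marlow.
No other company's threshold is met.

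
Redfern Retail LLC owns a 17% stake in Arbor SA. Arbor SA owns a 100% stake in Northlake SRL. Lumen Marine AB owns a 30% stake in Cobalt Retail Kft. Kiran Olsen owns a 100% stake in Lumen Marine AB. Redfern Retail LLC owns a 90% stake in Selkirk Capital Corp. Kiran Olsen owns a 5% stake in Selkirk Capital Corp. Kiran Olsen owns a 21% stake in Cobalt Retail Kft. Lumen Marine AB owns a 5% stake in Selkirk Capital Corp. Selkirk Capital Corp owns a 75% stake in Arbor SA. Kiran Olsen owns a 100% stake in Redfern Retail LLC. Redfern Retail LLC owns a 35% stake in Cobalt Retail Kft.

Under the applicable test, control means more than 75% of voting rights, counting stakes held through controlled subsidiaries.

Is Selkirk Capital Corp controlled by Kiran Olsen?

Yes

Kiran holds 100% of Lumen, so Kiran controls Lumen.
Kiran holds 100% of Redfern, so Kiran controls Redfern.
Lumen and Redfern and Kiran together hold 5% + 90% + 5% = 100% of Selkirk, so Kiran controls Selkirk.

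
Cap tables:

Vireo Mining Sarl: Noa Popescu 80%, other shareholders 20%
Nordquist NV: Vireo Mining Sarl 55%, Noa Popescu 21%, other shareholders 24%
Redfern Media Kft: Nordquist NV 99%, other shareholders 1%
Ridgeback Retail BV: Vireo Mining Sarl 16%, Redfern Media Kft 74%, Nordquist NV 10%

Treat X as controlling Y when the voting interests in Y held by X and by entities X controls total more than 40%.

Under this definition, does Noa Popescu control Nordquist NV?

Noa holds 80% of Vireo, so Noa controls Vireo.
Vireo and Noa together hold 55% + 21% = 76% of Nordquist, so Noa controls Nordquist.

Yes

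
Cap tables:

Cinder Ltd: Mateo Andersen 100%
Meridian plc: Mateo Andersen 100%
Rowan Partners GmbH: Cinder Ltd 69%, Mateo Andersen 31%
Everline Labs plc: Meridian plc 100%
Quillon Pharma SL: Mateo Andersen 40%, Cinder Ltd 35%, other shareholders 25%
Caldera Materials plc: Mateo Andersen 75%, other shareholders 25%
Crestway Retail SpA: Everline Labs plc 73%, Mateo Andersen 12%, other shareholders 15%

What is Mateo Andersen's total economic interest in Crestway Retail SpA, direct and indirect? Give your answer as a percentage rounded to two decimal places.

Mateo reaches Crestway along 2 paths.
Via Meridian → Everline: 100% × 100% × 73% = 73%.
Direct stake: 12% = 12%.
Total: 73% + 12% = 85%.
Rounded: 85.00%.

85.00%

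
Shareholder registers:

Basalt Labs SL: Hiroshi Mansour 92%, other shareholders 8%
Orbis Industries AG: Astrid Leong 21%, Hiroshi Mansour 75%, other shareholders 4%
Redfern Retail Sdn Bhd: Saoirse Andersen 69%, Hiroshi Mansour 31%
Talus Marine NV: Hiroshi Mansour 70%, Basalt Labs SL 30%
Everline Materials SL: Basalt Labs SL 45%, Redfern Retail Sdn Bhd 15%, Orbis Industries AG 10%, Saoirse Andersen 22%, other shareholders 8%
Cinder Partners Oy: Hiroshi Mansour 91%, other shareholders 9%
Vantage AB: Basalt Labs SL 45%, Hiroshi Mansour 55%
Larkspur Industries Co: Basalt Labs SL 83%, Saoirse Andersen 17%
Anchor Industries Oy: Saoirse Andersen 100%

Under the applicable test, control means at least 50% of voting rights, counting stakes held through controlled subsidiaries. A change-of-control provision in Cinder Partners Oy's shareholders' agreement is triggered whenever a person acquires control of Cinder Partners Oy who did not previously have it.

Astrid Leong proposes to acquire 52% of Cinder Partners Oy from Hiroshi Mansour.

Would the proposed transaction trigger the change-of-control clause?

Yes

The purchase adds only to Astrid's holdings (Hiroshi's stake shrinks), so Astrid is the only person who could newly come to control Cinder.
Astrid's largest direct stake is 21% in Orbis, which does not meet the threshold, so Astrid controls no company.
Neither Astrid nor any entity Astrid controls holds any voting interest in Cinder.
So before the transaction, Astrid does not control Cinder.
After the purchase, Astrid holds 52% of Cinder directly, and Hiroshi's stake falls to 39%.
Astrid holds 52% of Cinder, so Astrid controls Cinder.
Astrid did not control Cinder before and does after, so the clause is triggered.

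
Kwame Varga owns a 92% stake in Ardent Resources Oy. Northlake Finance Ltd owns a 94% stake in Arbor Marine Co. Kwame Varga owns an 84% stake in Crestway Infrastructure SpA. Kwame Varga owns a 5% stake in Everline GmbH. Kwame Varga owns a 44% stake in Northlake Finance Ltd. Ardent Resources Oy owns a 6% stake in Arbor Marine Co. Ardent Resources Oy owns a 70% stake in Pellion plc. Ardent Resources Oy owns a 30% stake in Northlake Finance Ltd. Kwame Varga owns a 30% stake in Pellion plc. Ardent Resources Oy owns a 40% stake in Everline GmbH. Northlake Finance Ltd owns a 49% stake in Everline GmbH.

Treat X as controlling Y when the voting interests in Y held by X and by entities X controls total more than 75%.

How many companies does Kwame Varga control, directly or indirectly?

3

Kwame holds 92% of Ardent, so Kwame controls Ardent.
Ardent and Kwame together hold 70% + 30% = 100% of Pellion, so Kwame controls Pellion.
Kwame holds 84% of Crestway, so Kwame controls Crestway.
No other company's threshold is met.
Kwame controls 3 companies.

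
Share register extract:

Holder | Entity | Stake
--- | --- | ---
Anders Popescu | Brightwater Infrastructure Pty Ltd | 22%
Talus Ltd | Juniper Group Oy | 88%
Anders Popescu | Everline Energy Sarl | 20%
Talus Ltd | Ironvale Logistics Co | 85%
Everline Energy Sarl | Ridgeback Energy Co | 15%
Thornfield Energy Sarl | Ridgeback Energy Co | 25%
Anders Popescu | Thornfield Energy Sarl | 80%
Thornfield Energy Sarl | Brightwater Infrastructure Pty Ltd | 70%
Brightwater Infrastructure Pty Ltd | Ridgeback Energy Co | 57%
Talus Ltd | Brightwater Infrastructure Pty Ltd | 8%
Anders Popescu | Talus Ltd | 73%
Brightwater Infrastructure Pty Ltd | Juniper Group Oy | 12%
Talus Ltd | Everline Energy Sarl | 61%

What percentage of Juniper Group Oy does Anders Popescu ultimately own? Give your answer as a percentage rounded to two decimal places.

Anders reaches Juniper along 4 paths.
Via Brightwater: 22% × 12% = 2.64%.
Via Thornfield → Brightwater: 80% × 70% × 12% = 6.72%.
Via Talus → Brightwater: 73% × 8% × 12% = 0.7008%.
Via Talus: 73% × 88% = 64.24%.
Total: 2.64% + 6.72% + 0.7008% + 64.24% = 74.3008%.
Rounded: 74.30%.

74.30%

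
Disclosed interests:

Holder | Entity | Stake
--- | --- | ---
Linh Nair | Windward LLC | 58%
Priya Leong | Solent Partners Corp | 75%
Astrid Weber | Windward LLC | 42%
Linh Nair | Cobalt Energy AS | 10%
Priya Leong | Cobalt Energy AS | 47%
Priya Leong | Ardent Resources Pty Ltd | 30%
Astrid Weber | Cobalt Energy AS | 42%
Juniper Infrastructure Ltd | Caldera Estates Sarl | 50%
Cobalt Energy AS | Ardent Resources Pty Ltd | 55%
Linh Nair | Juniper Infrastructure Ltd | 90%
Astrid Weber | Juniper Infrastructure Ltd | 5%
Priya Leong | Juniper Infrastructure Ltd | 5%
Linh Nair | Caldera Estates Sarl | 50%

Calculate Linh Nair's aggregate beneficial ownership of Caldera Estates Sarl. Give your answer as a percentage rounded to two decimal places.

Linh reaches Caldera along 2 paths.
Via Juniper: 90% × 50% = 45%.
Direct stake: 50% = 50%.
Total: 45% + 50% = 95%.
Rounded: 95.00%.

95.00%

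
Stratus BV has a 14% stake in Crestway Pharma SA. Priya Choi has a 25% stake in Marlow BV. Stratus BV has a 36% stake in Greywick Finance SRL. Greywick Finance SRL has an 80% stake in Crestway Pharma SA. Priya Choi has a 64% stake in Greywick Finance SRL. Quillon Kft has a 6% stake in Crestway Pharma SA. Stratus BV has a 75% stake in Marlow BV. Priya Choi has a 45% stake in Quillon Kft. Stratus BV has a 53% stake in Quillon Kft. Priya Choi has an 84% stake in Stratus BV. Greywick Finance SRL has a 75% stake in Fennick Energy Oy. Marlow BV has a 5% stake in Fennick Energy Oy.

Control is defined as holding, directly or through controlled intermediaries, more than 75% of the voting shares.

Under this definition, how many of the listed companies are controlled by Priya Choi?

6

Priya holds 84% of Stratus, so Priya controls Stratus.
Priya and Stratus together hold 25% + 75% = 100% of Marlow, so Priya controls Marlow.
Priya and Stratus together hold 45% + 53% = 98% of Quillon, so Priya controls Quillon.
Stratus and Priya together hold 36% + 64% = 100% of Greywick, so Priya controls Greywick.
Marlow and Greywick together hold 5% + 75% = 80% of Fennick, so Priya controls Fennick.
Quillon and Greywick and Stratus together hold 6% + 80% + 14% = 100% of Crestway, so Priya controls Crestway.
Priya controls 6 companies.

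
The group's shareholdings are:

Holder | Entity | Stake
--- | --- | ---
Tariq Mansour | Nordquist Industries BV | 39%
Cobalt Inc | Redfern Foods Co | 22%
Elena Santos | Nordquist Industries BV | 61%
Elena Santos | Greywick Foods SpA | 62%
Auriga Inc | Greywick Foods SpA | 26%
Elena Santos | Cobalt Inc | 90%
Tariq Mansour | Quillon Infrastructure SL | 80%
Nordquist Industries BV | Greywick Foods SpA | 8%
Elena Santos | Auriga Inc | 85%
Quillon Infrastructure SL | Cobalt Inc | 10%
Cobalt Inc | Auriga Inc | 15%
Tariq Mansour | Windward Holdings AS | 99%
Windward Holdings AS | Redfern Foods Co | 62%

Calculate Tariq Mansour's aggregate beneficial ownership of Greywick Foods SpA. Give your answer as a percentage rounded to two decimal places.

Tariq reaches Greywick along 2 paths.
Via Nordquist: 39% × 8% = 3.12%.
Via Quillon → Cobalt → Auriga: 80% × 10% × 15% × 26% = 0.312%.
Total: 3.12% + 0.312% = 3.432%.
Rounded: 3.43%.

3.43%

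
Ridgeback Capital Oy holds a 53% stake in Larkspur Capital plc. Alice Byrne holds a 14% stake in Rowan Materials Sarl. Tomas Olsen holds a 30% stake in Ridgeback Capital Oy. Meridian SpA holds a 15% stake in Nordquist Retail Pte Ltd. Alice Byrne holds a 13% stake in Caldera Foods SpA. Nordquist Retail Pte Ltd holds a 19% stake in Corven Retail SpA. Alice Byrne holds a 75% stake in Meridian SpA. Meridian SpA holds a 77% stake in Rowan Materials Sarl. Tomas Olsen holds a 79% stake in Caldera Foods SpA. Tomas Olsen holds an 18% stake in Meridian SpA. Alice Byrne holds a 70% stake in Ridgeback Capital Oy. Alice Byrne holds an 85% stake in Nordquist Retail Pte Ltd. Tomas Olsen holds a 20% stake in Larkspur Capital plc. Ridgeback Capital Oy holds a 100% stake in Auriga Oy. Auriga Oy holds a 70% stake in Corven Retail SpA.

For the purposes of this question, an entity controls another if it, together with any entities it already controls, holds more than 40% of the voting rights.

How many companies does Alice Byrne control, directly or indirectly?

Alice holds 70% of Ridgeback, so Alice controls Ridgeback.
Alice holds 75% of Meridian, so Alice controls Meridian.
Ridgeback holds 100% of Auriga, so Alice controls Auriga.
Alice and Meridian together hold 85% + 15% = 100% of Nordquist, so Alice controls Nordquist.
Meridian and Alice together hold 77% + 14% = 91% of Rowan, so Alice controls Rowan.
Auriga and Nordquist together hold 70% + 19% = 89% of Corven, so Alice controls Corven.
Ridgeback holds 53% of Larkspur, so Alice controls Larkspur.
No other company's threshold is met.
Alice controls 7 companies.

7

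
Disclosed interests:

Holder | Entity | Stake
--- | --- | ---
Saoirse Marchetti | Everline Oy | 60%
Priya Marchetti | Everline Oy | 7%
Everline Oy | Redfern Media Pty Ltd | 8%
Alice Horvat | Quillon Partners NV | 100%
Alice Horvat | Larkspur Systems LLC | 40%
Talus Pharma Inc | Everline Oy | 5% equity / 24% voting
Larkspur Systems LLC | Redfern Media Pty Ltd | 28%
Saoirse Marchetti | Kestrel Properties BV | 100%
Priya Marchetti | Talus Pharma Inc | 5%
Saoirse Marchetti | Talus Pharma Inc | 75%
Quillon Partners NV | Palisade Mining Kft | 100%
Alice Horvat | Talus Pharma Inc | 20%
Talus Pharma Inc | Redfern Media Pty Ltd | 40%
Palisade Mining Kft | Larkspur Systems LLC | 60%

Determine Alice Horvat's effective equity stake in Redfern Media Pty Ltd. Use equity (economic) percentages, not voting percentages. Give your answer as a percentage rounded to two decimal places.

Alice reaches Redfern along 4 paths.
Via Talus: 20% × 40% = 8%.
Via Talus → Everline: 20% × 5% × 8% = 0.08%.
Via Larkspur: 40% × 28% = 11.2%.
Via Quillon → Palisade → Larkspur: 100% × 100% × 60% × 28% = 16.8%.
Total: 8% + 0.08% + 11.2% + 16.8% = 36.08%.

36.08%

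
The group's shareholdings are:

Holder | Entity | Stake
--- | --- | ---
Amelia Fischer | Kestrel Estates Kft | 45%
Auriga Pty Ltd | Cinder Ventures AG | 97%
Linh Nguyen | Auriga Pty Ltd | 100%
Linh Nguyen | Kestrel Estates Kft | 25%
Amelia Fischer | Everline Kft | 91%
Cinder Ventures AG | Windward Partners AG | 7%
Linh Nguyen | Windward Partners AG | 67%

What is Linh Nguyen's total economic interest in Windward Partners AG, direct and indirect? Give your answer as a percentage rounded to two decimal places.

73.79%

Linh reaches Windward along 2 paths.
Via Auriga → Cinder: 100% × 97% × 7% = 6.79%.
Direct stake: 67% = 67%.
Total: 6.79% + 67% = 73.79%.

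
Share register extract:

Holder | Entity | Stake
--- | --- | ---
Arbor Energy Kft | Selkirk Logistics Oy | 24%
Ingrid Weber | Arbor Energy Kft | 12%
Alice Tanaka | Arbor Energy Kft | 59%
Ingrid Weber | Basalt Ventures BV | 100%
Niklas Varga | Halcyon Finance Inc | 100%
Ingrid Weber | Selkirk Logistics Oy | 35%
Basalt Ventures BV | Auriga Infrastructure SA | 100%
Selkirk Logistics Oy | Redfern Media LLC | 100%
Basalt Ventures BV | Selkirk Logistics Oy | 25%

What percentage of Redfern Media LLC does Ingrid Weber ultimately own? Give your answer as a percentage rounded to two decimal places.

62.88%

Ingrid reaches Redfern along 3 paths.
Via Arbor → Selkirk: 12% × 24% × 100% = 2.88%.
Via Basalt → Selkirk: 100% × 25% × 100% = 25%.
Via Selkirk: 35% × 100% = 35%.
Total: 2.88% + 25% + 35% = 62.88%.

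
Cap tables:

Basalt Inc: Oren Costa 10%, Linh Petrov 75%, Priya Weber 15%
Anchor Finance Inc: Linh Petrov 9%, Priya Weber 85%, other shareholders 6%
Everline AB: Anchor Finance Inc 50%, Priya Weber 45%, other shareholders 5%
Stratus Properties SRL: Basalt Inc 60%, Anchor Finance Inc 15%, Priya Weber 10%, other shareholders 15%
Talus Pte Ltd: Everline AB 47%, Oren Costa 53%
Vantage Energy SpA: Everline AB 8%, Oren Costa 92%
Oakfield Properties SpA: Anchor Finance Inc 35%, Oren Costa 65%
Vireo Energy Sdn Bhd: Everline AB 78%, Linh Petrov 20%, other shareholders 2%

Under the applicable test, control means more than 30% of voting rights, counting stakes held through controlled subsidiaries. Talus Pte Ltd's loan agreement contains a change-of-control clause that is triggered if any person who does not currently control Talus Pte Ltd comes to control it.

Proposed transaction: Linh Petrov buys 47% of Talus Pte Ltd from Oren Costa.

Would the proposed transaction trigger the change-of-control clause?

The purchase adds only to Linh's holdings (Oren's stake shrinks), so Linh is the only person who could newly come to control Talus.
Linh holds 75% of Basalt, so Linh controls Basalt.
Basalt holds 60% of Stratus, so Linh controls Stratus.
Neither Linh nor any entity Linh controls holds any voting interest in Talus.
So before the transaction, Linh does not control Talus.
After the purchase, Linh holds 47% of Talus directly, and Oren's stake falls to 6%.
Linh holds 47% of Talus, so Linh controls Talus.
Linh did not control Talus before and does after, so the clause is triggered.

Yes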